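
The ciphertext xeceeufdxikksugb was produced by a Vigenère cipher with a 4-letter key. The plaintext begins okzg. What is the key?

judy

Subtract each crib letter from the matching ciphertext letter (mod 26):
x(23)−o(14)=9 → j
e(4)−k(10)=-6≡20 → u
c(2)−z(25)=-23≡3 → d
e(4)−g(6)=-2≡24 → y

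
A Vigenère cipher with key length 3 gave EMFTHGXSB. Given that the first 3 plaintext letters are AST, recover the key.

Subtract each crib letter from the matching ciphertext letter (mod 26):
E(4)−A(0)=4 → E
M(12)−S(18)=-6≡20 → U
F(5)−T(19)=-14≡12 → M

EUM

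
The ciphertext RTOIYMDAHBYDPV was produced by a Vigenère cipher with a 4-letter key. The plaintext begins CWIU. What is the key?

Subtract each crib letter from the matching ciphertext letter (mod 26):
R(17)−C(2)=15 → P
T(19)−W(22)=-3≡23 → X
O(14)−I(8)=6 → G
I(8)−U(20)=-12≡14 → O

PXGO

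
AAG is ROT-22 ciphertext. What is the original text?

A(0): 0−22=-22≡4 → E
A(0): 0−22=-22≡4 → E
G(6): 6−22=-16≡10 → K

EEK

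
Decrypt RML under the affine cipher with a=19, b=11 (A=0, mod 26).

OLA

The inverse of 19 mod 26 is 11, since 19·11=209≡1. Apply D(y)=11·(y−11) mod 26:
R(17): 11·(17−11)=66≡14 → O
M(12): 11·(12−11)=11 → L
L(11): 11·(11−11)=0 → A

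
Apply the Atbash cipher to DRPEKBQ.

D(3) → W(22)
R(17) → I(8)
P(15) → K(10)
E(4) → V(21)
K(10) → P(15)
B(1) → Y(24)
Q(16) → J(9)

WIKVPYJ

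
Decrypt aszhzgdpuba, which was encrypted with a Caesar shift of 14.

a(0): 0−14=-14≡12 → m
s(18): 18−14=4 → e
z(25): 25−14=11 → l
h(7): 7−14=-7≡19 → t
z(25): 25−14=11 → l
g(6): 6−14=-8≡18 → s
d(3): 3−14=-11≡15 → p
p(15): 15−14=1 → b
u(20): 20−14=6 → g
b(1): 1−14=-13≡13 → n
a(0): 0−14=-14≡12 → m

meltlspbgnm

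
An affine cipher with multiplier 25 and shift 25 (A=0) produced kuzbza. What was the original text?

pfayaz

The inverse of 25 mod 26 is 25, since 25·25=625≡1. Apply D(y)=25·(y−25) mod 26:
k(10): 25·(10−25)=-375≡15 → p
u(20): 25·(20−25)=-125≡5 → f
z(25): 25·(25−25)=0 → a
b(1): 25·(1−25)=-600≡24 → y
z(25): 25·(25−25)=0 → a
a(0): 25·(0−25)=-625≡25 → z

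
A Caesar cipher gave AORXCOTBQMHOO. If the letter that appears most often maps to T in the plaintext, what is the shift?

21

The most frequent ciphertext letter is O (appears 4 times).
O is position 14; T is position 19.
Shift = -5≡21.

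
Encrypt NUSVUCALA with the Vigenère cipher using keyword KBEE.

XVWZEDEPK

Repeat the key across the message: KBEEKBEEK
N(13)+K(10): 23 → X
U(20)+B(1): 21 → V
S(18)+E(4): 22 → W
V(21)+E(4): 25 → Z
U(20)+K(10): 30≡4 → E
C(2)+B(1): 3 → D
A(0)+E(4): 4 → E
L(11)+E(4): 15 → P
A(0)+K(10): 10 → K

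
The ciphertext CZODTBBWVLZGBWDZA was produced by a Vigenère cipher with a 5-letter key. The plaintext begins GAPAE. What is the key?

Subtract each crib letter from the matching ciphertext letter (mod 26):
C(2)−G(6)=-4≡22 → W
Z(25)−A(0)=25 → Z
O(14)−P(15)=-1≡25 → Z
D(3)−A(0)=3 → D
T(19)−E(4)=15 → P

WZZDP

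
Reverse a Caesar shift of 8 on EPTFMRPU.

WHLXEJHM

E(4): 4−8=-4≡22 → W
P(15): 15−8=7 → H
T(19): 19−8=11 → L
F(5): 5−8=-3≡23 → X
M(12): 12−8=4 → E
R(17): 17−8=9 → J
P(15): 15−8=7 → H
U(20): 20−8=12 → M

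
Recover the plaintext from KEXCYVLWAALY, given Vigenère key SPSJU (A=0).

Repeat the key across the ciphertext: SPSJUSPSJUSP
K(10)−S(18): -8≡18 → S
E(4)−P(15): -11≡15 → P
X(23)−S(18): 5 → F
C(2)−J(9): -7≡19 → T
Y(24)−U(20): 4 → E
V(21)−S(18): 3 → D
L(11)−P(15): -4≡22 → W
W(22)−S(18): 4 → E
A(0)−J(9): -9≡17 → R
A(0)−U(20): -20≡6 → G
L(11)−S(18): -7≡19 → T
Y(24)−P(15): 9 → J

SPFTEDWERGTJ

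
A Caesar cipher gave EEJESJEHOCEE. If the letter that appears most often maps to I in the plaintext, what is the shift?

The most frequent ciphertext letter is E (appears 6 times).
E is position 4; I is position 8.
Shift = -4≡22.

22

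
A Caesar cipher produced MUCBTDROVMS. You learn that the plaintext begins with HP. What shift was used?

5

From the crib: M(12)−H(7)=5, so the shift is 5.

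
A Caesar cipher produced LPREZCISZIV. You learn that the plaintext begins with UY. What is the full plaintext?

UYANILRBIRE

From the crib: L(11)−U(20)=-9≡17, so the shift is 17.
Subtract 17 from each ciphertext letter:
L(11): 11−17=-6≡20 → U
P(15): 15−17=-2≡24 → Y
R(17): 17−17=0 → A
E(4): 4−17=-13≡13 → N
Z(25): 25−17=8 → I
C(2): 2−17=-15≡11 → L
I(8): 8−17=-9≡17 → R
S(18): 18−17=1 → B
Z(25): 25−17=8 → I
I(8): 8−17=-9≡17 → R
V(21): 21−17=4 → E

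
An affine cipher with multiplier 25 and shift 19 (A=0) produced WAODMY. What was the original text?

XTFQHV

The inverse of 25 mod 26 is 25, since 25·25=625≡1. Apply D(y)=25·(y−19) mod 26:
W(22): 25·(22−19)=75≡23 → X
A(0): 25·(0−19)=-475≡19 → T
O(14): 25·(14−19)=-125≡5 → F
D(3): 25·(3−19)=-400≡16 → Q
M(12): 25·(12−19)=-175≡7 → H
Y(24): 25·(24−19)=125≡21 → V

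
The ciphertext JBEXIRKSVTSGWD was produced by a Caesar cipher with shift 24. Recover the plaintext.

LDGZKTMUXVUIYF

J(9): 9−24=-15≡11 → L
B(1): 1−24=-23≡3 → D
E(4): 4−24=-20≡6 → G
X(23): 23−24=-1≡25 → Z
I(8): 8−24=-16≡10 → K
R(17): 17−24=-7≡19 → T
K(10): 10−24=-14≡12 → M
S(18): 18−24=-6≡20 → U
V(21): 21−24=-3≡23 → X
T(19): 19−24=-5≡21 → V
S(18): 18−24=-6≡20 → U
G(6): 6−24=-18≡8 → I
W(22): 22−24=-2≡24 → Y
D(3): 3−24=-21≡5 → F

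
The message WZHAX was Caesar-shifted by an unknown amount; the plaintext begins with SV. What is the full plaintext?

SVDWT

From the crib: W(22)−S(18)=4, so the shift is 4.
Subtract 4 from each ciphertext letter:
W(22): 22−4=18 → S
Z(25): 25−4=21 → V
H(7): 7−4=3 → D
A(0): 0−4=-4≡22 → W
X(23): 23−4=19 → T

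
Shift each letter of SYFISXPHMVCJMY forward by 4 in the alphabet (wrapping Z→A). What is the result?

S(18): 18+4=22 → W
Y(24): 24+4=28≡2 → C
F(5): 5+4=9 → J
I(8): 8+4=12 → M
S(18): 18+4=22 → W
X(23): 23+4=27≡1 → B
P(15): 15+4=19 → T
H(7): 7+4=11 → L
M(12): 12+4=16 → Q
V(21): 21+4=25 → Z
C(2): 2+4=6 → G
J(9): 9+4=13 → N
M(12): 12+4=16 → Q
Y(24): 24+4=28≡2 → C

WCJMWBTLQZGNQC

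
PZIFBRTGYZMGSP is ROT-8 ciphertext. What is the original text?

HRAXTJLYQREYKH

P(15): 15−8=7 → H
Z(25): 25−8=17 → R
I(8): 8−8=0 → A
F(5): 5−8=-3≡23 → X
B(1): 1−8=-7≡19 → T
R(17): 17−8=9 → J
T(19): 19−8=11 → L
G(6): 6−8=-2≡24 → Y
Y(24): 24−8=16 → Q
Z(25): 25−8=17 → R
M(12): 12−8=4 → E
G(6): 6−8=-2≡24 → Y
S(18): 18−8=10 → K
P(15): 15−8=7 → H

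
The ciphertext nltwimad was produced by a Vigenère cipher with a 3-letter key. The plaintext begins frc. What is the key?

iur

Subtract each crib letter from the matching ciphertext letter (mod 26):
n(13)−f(5)=8 → i
l(11)−r(17)=-6≡20 → u
t(19)−c(2)=17 → r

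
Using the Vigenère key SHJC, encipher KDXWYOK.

CKGYQVT

Repeat the key across the message: SHJCSHJ
K(10)+S(18): 28≡2 → C
D(3)+H(7): 10 → K
X(23)+J(9): 32≡6 → G
W(22)+C(2): 24 → Y
Y(24)+S(18): 42≡16 → Q
O(14)+H(7): 21 → V
K(10)+J(9): 19 → T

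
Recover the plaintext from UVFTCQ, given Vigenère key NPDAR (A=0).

Repeat the key across the ciphertext: NPDARN
U(20)−N(13): 7 → H
V(21)−P(15): 6 → G
F(5)−D(3): 2 → C
T(19)−A(0): 19 → T
C(2)−R(17): -15≡11 → L
Q(16)−N(13): 3 → D

HGCTLD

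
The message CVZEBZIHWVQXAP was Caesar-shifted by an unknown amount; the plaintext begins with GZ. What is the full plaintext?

GZDIFDMLAZUBET

From the crib: C(2)−G(6)=-4≡22, so the shift is 22.
Subtract 22 from each ciphertext letter:
C(2): 2−22=-20≡6 → G
V(21): 21−22=-1≡25 → Z
Z(25): 25−22=3 → D
E(4): 4−22=-18≡8 → I
B(1): 1−22=-21≡5 → F
Z(25): 25−22=3 → D
I(8): 8−22=-14≡12 → M
H(7): 7−22=-15≡11 → L
W(22): 22−22=0 → A
V(21): 21−22=-1≡25 → Z
Q(16): 16−22=-6≡20 → U
X(23): 23−22=1 → B
A(0): 0−22=-22≡4 → E
P(15): 15−22=-7≡19 → T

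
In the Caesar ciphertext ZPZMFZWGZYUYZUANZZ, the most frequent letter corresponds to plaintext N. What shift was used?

The most frequent ciphertext letter is Z (appears 7 times).
Z is position 25; N is position 13.
Shift = 12.

12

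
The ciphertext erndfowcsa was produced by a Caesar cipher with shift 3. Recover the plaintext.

bokacltzpx

e(4): 4−3=1 → b
r(17): 17−3=14 → o
n(13): 13−3=10 → k
d(3): 3−3=0 → a
f(5): 5−3=2 → c
o(14): 14−3=11 → l
w(22): 22−3=19 → t
c(2): 2−3=-1≡25 → z
s(18): 18−3=15 → p
a(0): 0−3=-3≡23 → x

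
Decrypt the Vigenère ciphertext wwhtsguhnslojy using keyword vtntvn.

bduaxtzoazqbof

Repeat the key across the ciphertext: vtntvnvtntvnvt
w(22)−v(21): 1 → b
w(22)−t(19): 3 → d
h(7)−n(13): -6≡20 → u
t(19)−t(19): 0 → a
s(18)−v(21): -3≡23 → x
g(6)−n(13): -7≡19 → t
u(20)−v(21): -1≡25 → z
h(7)−t(19): -12≡14 → o
n(13)−n(13): 0 → a
s(18)−t(19): -1≡25 → z
l(11)−v(21): -10≡16 → q
o(14)−n(13): 1 → b
j(9)−v(21): -12≡14 → o
y(24)−t(19): 5 → f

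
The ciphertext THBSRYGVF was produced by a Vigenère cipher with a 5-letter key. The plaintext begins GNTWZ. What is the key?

NUIWS

Subtract each crib letter from the matching ciphertext letter (mod 26):
T(19)−G(6)=13 → N
H(7)−N(13)=-6≡20 → U
B(1)−T(19)=-18≡8 → I
S(18)−W(22)=-4≡22 → W
R(17)−Z(25)=-8≡18 → S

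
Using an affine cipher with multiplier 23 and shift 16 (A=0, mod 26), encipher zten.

tled

z(25): 23·25+16=591≡19 → t
t(19): 23·19+16=453≡11 → l
e(4): 23·4+16=108≡4 → e
n(13): 23·13+16=315≡3 → d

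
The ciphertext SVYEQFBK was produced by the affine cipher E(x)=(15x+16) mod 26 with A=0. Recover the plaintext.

The inverse of 15 mod 26 is 7, since 15·7=105≡1. Apply D(y)=7·(y−16) mod 26:
S(18): 7·(18−16)=14 → O
V(21): 7·(21−16)=35≡9 → J
Y(24): 7·(24−16)=56≡4 → E
E(4): 7·(4−16)=-84≡20 → U
Q(16): 7·(16−16)=0 → A
F(5): 7·(5−16)=-77≡1 → B
B(1): 7·(1−16)=-105≡25 → Z
K(10): 7·(10−16)=-42≡10 → K

OJEUABZK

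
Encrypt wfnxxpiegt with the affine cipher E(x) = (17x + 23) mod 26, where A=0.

hekyysdnvi

w(22): 17·22+23=397≡7 → h
f(5): 17·5+23=108≡4 → e
n(13): 17·13+23=244≡10 → k
x(23): 17·23+23=414≡24 → y
x(23): 17·23+23=414≡24 → y
p(15): 17·15+23=278≡18 → s
i(8): 17·8+23=159≡3 → d
e(4): 17·4+23=91≡13 → n
g(6): 17·6+23=125≡21 → v
t(19): 17·19+23=346≡8 → i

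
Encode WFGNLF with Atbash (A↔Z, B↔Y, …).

W(22) → D(3)
F(5) → U(20)
G(6) → T(19)
N(13) → M(12)
L(11) → O(14)
F(5) → U(20)

DUTMOU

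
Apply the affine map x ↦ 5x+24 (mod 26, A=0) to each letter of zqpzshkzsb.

z(25): 5·25+24=149≡19 → t
q(16): 5·16+24=104≡0 → a
p(15): 5·15+24=99≡21 → v
z(25): 5·25+24=149≡19 → t
s(18): 5·18+24=114≡10 → k
h(7): 5·7+24=59≡7 → h
k(10): 5·10+24=74≡22 → w
z(25): 5·25+24=149≡19 → t
s(18): 5·18+24=114≡10 → k
b(1): 5·1+24=29≡3 → d

tavtkhwtkd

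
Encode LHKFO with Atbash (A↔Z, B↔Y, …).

L(11) → O(14)
H(7) → S(18)
K(10) → P(15)
F(5) → U(20)
O(14) → L(11)

OSPUL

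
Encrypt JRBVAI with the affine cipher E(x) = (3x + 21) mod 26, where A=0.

J(9): 3·9+21=48≡22 → W
R(17): 3·17+21=72≡20 → U
B(1): 3·1+21=24 → Y
V(21): 3·21+21=84≡6 → G
A(0): 3·0+21=21 → V
I(8): 3·8+21=45≡19 → T

WUYGVT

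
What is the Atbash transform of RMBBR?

INYYI

R(17) → I(8)
M(12) → N(13)
B(1) → Y(24)
B(1) → Y(24)
R(17) → I(8)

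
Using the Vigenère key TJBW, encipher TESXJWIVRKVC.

Repeat the key across the message: TJBWTJBWTJBW
T(19)+T(19): 38≡12 → M
E(4)+J(9): 13 → N
S(18)+B(1): 19 → T
X(23)+W(22): 45≡19 → T
J(9)+T(19): 28≡2 → C
W(22)+J(9): 31≡5 → F
I(8)+B(1): 9 → J
V(21)+W(22): 43≡17 → R
R(17)+T(19): 36≡10 → K
K(10)+J(9): 19 → T
V(21)+B(1): 22 → W
C(2)+W(22): 24 → Y

MNTTCFJRKTWY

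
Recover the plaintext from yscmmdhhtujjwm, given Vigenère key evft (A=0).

uxxtiicopzeqsr

Repeat the key across the ciphertext: evftevftevftev
y(24)−e(4): 20 → u
s(18)−v(21): -3≡23 → x
c(2)−f(5): -3≡23 → x
m(12)−t(19): -7≡19 → t
m(12)−e(4): 8 → i
d(3)−v(21): -18≡8 → i
h(7)−f(5): 2 → c
h(7)−t(19): -12≡14 → o
t(19)−e(4): 15 → p
u(20)−v(21): -1≡25 → z
j(9)−f(5): 4 → e
j(9)−t(19): -10≡16 → q
w(22)−e(4): 18 → s
m(12)−v(21): -9≡17 → r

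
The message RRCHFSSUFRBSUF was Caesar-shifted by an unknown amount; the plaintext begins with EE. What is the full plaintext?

From the crib: R(17)−E(4)=13, so the shift is 13.
Subtract 13 from each ciphertext letter:
R(17): 17−13=4 → E
R(17): 17−13=4 → E
C(2): 2−13=-11≡15 → P
H(7): 7−13=-6≡20 → U
F(5): 5−13=-8≡18 → S
S(18): 18−13=5 → F
S(18): 18−13=5 → F
U(20): 20−13=7 → H
F(5): 5−13=-8≡18 → S
R(17): 17−13=4 → E
B(1): 1−13=-12≡14 → O
S(18): 18−13=5 → F
U(20): 20−13=7 → H
F(5): 5−13=-8≡18 → S

EEPUSFFHSEOFHS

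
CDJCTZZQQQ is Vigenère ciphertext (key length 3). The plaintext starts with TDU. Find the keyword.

Subtract each crib letter from the matching ciphertext letter (mod 26):
C(2)−T(19)=-17≡9 → J
D(3)−D(3)=0 → A
J(9)−U(20)=-11≡15 → P

JAP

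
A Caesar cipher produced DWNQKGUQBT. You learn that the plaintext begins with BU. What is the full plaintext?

From the crib: D(3)−B(1)=2, so the shift is 2.
Subtract 2 from each ciphertext letter:
D(3): 3−2=1 → B
W(22): 22−2=20 → U
N(13): 13−2=11 → L
Q(16): 16−2=14 → O
K(10): 10−2=8 → I
G(6): 6−2=4 → E
U(20): 20−2=18 → S
Q(16): 16−2=14 → O
B(1): 1−2=-1≡25 → Z
T(19): 19−2=17 → R

BULOIESOZR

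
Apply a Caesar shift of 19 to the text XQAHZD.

X(23): 23+19=42≡16 → Q
Q(16): 16+19=35≡9 → J
A(0): 0+19=19 → T
H(7): 7+19=26≡0 → A
Z(25): 25+19=44≡18 → S
D(3): 3+19=22 → W

QJTASW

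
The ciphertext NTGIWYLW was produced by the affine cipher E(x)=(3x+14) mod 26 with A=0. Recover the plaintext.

RTGYUMZU

The inverse of 3 mod 26 is 9, since 3·9=27≡1. Apply D(y)=9·(y−14) mod 26:
N(13): 9·(13−14)=-9≡17 → R
T(19): 9·(19−14)=45≡19 → T
G(6): 9·(6−14)=-72≡6 → G
I(8): 9·(8−14)=-54≡24 → Y
W(22): 9·(22−14)=72≡20 → U
Y(24): 9·(24−14)=90≡12 → M
L(11): 9·(11−14)=-27≡25 → Z
W(22): 9·(22−14)=72≡20 → U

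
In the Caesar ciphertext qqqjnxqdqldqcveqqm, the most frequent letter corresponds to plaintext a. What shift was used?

16

The most frequent ciphertext letter is q (appears 8 times).
q is position 16; a is position 0.
Shift = 16.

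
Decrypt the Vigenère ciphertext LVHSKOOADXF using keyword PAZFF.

Repeat the key across the ciphertext: PAZFFPAZFFP
L(11)−P(15): -4≡22 → W
V(21)−A(0): 21 → V
H(7)−Z(25): -18≡8 → I
S(18)−F(5): 13 → N
K(10)−F(5): 5 → F
O(14)−P(15): -1≡25 → Z
O(14)−A(0): 14 → O
A(0)−Z(25): -25≡1 → B
D(3)−F(5): -2≡24 → Y
X(23)−F(5): 18 → S
F(5)−P(15): -10≡16 → Q

WVINFZOBYSQ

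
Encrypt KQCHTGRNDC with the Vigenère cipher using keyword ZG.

Repeat the key across the message: ZGZGZGZGZG
K(10)+Z(25): 35≡9 → J
Q(16)+G(6): 22 → W
C(2)+Z(25): 27≡1 → B
H(7)+G(6): 13 → N
T(19)+Z(25): 44≡18 → S
G(6)+G(6): 12 → M
R(17)+Z(25): 42≡16 → Q
N(13)+G(6): 19 → T
D(3)+Z(25): 28≡2 → C
C(2)+G(6): 8 → I

JWBNSMQTCI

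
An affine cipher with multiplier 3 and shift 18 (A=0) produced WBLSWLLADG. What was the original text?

The inverse of 3 mod 26 is 9, since 3·9=27≡1. Apply D(y)=9·(y−18) mod 26:
W(22): 9·(22−18)=36≡10 → K
B(1): 9·(1−18)=-153≡3 → D
L(11): 9·(11−18)=-63≡15 → P
S(18): 9·(18−18)=0 → A
W(22): 9·(22−18)=36≡10 → K
L(11): 9·(11−18)=-63≡15 → P
L(11): 9·(11−18)=-63≡15 → P
A(0): 9·(0−18)=-162≡20 → U
D(3): 9·(3−18)=-135≡21 → V
G(6): 9·(6−18)=-108≡22 → W

KDPAKPPUVW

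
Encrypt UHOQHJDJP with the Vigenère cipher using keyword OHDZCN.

IORPJWRQS

Repeat the key across the message: OHDZCNOHD
U(20)+O(14): 34≡8 → I
H(7)+H(7): 14 → O
O(14)+D(3): 17 → R
Q(16)+Z(25): 41≡15 → P
H(7)+C(2): 9 → J
J(9)+N(13): 22 → W
D(3)+O(14): 17 → R
J(9)+H(7): 16 → Q
P(15)+D(3): 18 → S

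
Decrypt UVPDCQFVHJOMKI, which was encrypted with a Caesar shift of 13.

U(20): 20−13=7 → H
V(21): 21−13=8 → I
P(15): 15−13=2 → C
D(3): 3−13=-10≡16 → Q
C(2): 2−13=-11≡15 → P
Q(16): 16−13=3 → D
F(5): 5−13=-8≡18 → S
V(21): 21−13=8 → I
H(7): 7−13=-6≡20 → U
J(9): 9−13=-4≡22 → W
O(14): 14−13=1 → B
M(12): 12−13=-1≡25 → Z
K(10): 10−13=-3≡23 → X
I(8): 8−13=-5≡21 → V

HICQPDSIUWBZXV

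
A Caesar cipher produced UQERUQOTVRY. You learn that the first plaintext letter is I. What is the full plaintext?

From the crib: U(20)−I(8)=12, so the shift is 12.
Subtract 12 from each ciphertext letter:
U(20): 20−12=8 → I
Q(16): 16−12=4 → E
E(4): 4−12=-8≡18 → S
R(17): 17−12=5 → F
U(20): 20−12=8 → I
Q(16): 16−12=4 → E
O(14): 14−12=2 → C
T(19): 19−12=7 → H
V(21): 21−12=9 → J
R(17): 17−12=5 → F
Y(24): 24−12=12 → M

IESFIECHJFM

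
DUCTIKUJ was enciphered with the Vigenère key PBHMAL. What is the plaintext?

Repeat the key across the ciphertext: PBHMALPB
D(3)−P(15): -12≡14 → O
U(20)−B(1): 19 → T
C(2)−H(7): -5≡21 → V
T(19)−M(12): 7 → H
I(8)−A(0): 8 → I
K(10)−L(11): -1≡25 → Z
U(20)−P(15): 5 → F
J(9)−B(1): 8 → I

OTVHIZFI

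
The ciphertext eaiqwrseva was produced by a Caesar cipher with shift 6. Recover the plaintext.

yuckqlmypu

e(4): 4−6=-2≡24 → y
a(0): 0−6=-6≡20 → u
i(8): 8−6=2 → c
q(16): 16−6=10 → k
w(22): 22−6=16 → q
r(17): 17−6=11 → l
s(18): 18−6=12 → m
e(4): 4−6=-2≡24 → y
v(21): 21−6=15 → p
a(0): 0−6=-6≡20 → u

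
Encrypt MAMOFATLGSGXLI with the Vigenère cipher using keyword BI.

Repeat the key across the message: BIBIBIBIBIBIBI
M(12)+B(1): 13 → N
A(0)+I(8): 8 → I
M(12)+B(1): 13 → N
O(14)+I(8): 22 → W
F(5)+B(1): 6 → G
A(0)+I(8): 8 → I
T(19)+B(1): 20 → U
L(11)+I(8): 19 → T
G(6)+B(1): 7 → H
S(18)+I(8): 26≡0 → A
G(6)+B(1): 7 → H
X(23)+I(8): 31≡5 → F
L(11)+B(1): 12 → M
I(8)+I(8): 16 → Q

NINWGIUTHAHFMQ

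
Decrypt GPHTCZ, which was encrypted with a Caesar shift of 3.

DMEQZW

G(6): 6−3=3 → D
P(15): 15−3=12 → M
H(7): 7−3=4 → E
T(19): 19−3=16 → Q
C(2): 2−3=-1≡25 → Z
Z(25): 25−3=22 → W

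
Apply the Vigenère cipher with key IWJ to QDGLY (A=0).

Repeat the key across the message: IWJIW
Q(16)+I(8): 24 → Y
D(3)+W(22): 25 → Z
G(6)+J(9): 15 → P
L(11)+I(8): 19 → T
Y(24)+W(22): 46≡20 → U

YZPTU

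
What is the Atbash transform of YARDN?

BZIWM

Y(24) → B(1)
A(0) → Z(25)
R(17) → I(8)
D(3) → W(22)
N(13) → M(12)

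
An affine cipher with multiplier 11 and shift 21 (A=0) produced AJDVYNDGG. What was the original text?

RGWAFEWBB

The inverse of 11 mod 26 is 19, since 11·19=209≡1. Apply D(y)=19·(y−21) mod 26:
A(0): 19·(0−21)=-399≡17 → R
J(9): 19·(9−21)=-228≡6 → G
D(3): 19·(3−21)=-342≡22 → W
V(21): 19·(21−21)=0 → A
Y(24): 19·(24−21)=57≡5 → F
N(13): 19·(13−21)=-152≡4 → E
D(3): 19·(3−21)=-342≡22 → W
G(6): 19·(6−21)=-285≡1 → B
G(6): 19·(6−21)=-285≡1 → B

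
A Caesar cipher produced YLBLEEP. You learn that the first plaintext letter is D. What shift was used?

From the crib: Y(24)−D(3)=21, so the shift is 21.

21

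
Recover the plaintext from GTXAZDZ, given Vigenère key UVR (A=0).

Repeat the key across the ciphertext: UVRUVRU
G(6)−U(20): -14≡12 → M
T(19)−V(21): -2≡24 → Y
X(23)−R(17): 6 → G
A(0)−U(20): -20≡6 → G
Z(25)−V(21): 4 → E
D(3)−R(17): -14≡12 → M
Z(25)−U(20): 5 → F

MYGGEMF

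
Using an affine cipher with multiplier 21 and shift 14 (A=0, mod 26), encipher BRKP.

JHQR

B(1): 21·1+14=35≡9 → J
R(17): 21·17+14=371≡7 → H
K(10): 21·10+14=224≡16 → Q
P(15): 21·15+14=329≡17 → R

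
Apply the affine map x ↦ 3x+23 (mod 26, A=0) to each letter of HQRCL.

H(7): 3·7+23=44≡18 → S
Q(16): 3·16+23=71≡19 → T
R(17): 3·17+23=74≡22 → W
C(2): 3·2+23=29≡3 → D
L(11): 3·11+23=56≡4 → E

STWDE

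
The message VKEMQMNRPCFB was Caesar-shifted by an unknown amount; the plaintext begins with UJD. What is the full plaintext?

UJDLPLMQOBEA

From the crib: V(21)−U(20)=1, so the shift is 1.
Subtract 1 from each ciphertext letter:
V(21): 21−1=20 → U
K(10): 10−1=9 → J
E(4): 4−1=3 → D
M(12): 12−1=11 → L
Q(16): 16−1=15 → P
M(12): 12−1=11 → L
N(13): 13−1=12 → M
R(17): 17−1=16 → Q
P(15): 15−1=14 → O
C(2): 2−1=1 → B
F(5): 5−1=4 → E
B(1): 1−1=0 → A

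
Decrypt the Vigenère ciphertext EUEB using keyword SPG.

Repeat the key across the ciphertext: SPGS
E(4)−S(18): -14≡12 → M
U(20)−P(15): 5 → F
E(4)−G(6): -2≡24 → Y
B(1)−S(18): -17≡9 → J

MFYJ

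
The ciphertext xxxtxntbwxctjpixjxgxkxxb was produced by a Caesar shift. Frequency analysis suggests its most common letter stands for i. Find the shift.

15

The most frequent ciphertext letter is x (appears 10 times).
x is position 23; i is position 8.
Shift = 15.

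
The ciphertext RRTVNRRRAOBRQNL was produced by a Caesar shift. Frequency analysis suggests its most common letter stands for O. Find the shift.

The most frequent ciphertext letter is R (appears 6 times).
R is position 17; O is position 14.
Shift = 3.

3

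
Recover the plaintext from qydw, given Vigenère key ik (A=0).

Repeat the key across the ciphertext: ikik
q(16)−i(8): 8 → i
y(24)−k(10): 14 → o
d(3)−i(8): -5≡21 → v
w(22)−k(10): 12 → m

iovm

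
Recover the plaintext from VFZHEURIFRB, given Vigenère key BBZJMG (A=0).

UEAYSOQHGIP

Repeat the key across the ciphertext: BBZJMGBBZJM
V(21)−B(1): 20 → U
F(5)−B(1): 4 → E
Z(25)−Z(25): 0 → A
H(7)−J(9): -2≡24 → Y
E(4)−M(12): -8≡18 → S
U(20)−G(6): 14 → O
R(17)−B(1): 16 → Q
I(8)−B(1): 7 → H
F(5)−Z(25): -20≡6 → G
R(17)−J(9): 8 → I
B(1)−M(12): -11≡15 → P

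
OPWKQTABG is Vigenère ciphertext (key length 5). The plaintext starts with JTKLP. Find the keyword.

FWMZB

Subtract each crib letter from the matching ciphertext letter (mod 26):
O(14)−J(9)=5 → F
P(15)−T(19)=-4≡22 → W
W(22)−K(10)=12 → M
K(10)−L(11)=-1≡25 → Z
Q(16)−P(15)=1 → B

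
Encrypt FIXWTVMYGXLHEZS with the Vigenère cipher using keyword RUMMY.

WCJIRMGKSVCBQLQ

Repeat the key across the message: RUMMYRUMMYRUMMY
F(5)+R(17): 22 → W
I(8)+U(20): 28≡2 → C
X(23)+M(12): 35≡9 → J
W(22)+M(12): 34≡8 → I
T(19)+Y(24): 43≡17 → R
V(21)+R(17): 38≡12 → M
M(12)+U(20): 32≡6 → G
Y(24)+M(12): 36≡10 → K
G(6)+M(12): 18 → S
X(23)+Y(24): 47≡21 → V
L(11)+R(17): 28≡2 → C
H(7)+U(20): 27≡1 → B
E(4)+M(12): 16 → Q
Z(25)+M(12): 37≡11 → L
S(18)+Y(24): 42≡16 → Q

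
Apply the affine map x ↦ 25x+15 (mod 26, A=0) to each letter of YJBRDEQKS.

RGOYMLZFX

Y(24): 25·24+15=615≡17 → R
J(9): 25·9+15=240≡6 → G
B(1): 25·1+15=40≡14 → O
R(17): 25·17+15=440≡24 → Y
D(3): 25·3+15=90≡12 → M
E(4): 25·4+15=115≡11 → L
Q(16): 25·16+15=415≡25 → Z
K(10): 25·10+15=265≡5 → F
S(18): 25·18+15=465≡23 → X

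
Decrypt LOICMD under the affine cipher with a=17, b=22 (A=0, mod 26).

HYQIEF

The inverse of 17 mod 26 is 23, since 17·23=391≡1. Apply D(y)=23·(y−22) mod 26:
L(11): 23·(11−22)=-253≡7 → H
O(14): 23·(14−22)=-184≡24 → Y
I(8): 23·(8−22)=-322≡16 → Q
C(2): 23·(2−22)=-460≡8 → I
M(12): 23·(12−22)=-230≡4 → E
D(3): 23·(3−22)=-437≡5 → F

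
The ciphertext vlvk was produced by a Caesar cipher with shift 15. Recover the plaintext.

gwgv

v(21): 21−15=6 → g
l(11): 11−15=-4≡22 → w
v(21): 21−15=6 → g
k(10): 10−15=-5≡21 → v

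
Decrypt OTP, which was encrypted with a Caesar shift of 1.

NSO

O(14): 14−1=13 → N
T(19): 19−1=18 → S
P(15): 15−1=14 → O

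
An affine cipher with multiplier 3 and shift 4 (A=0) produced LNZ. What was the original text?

The inverse of 3 mod 26 is 9, since 3·9=27≡1. Apply D(y)=9·(y−4) mod 26:
L(11): 9·(11−4)=63≡11 → L
N(13): 9·(13−4)=81≡3 → D
Z(25): 9·(25−4)=189≡7 → H

LDH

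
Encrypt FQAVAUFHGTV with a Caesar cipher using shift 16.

VGQLQKVXWJL

F(5): 5+16=21 → V
Q(16): 16+16=32≡6 → G
A(0): 0+16=16 → Q
V(21): 21+16=37≡11 → L
A(0): 0+16=16 → Q
U(20): 20+16=36≡10 → K
F(5): 5+16=21 → V
H(7): 7+16=23 → X
G(6): 6+16=22 → W
T(19): 19+16=35≡9 → J
V(21): 21+16=37≡11 → L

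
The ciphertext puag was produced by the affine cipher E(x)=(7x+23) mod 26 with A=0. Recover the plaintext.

khtf

The inverse of 7 mod 26 is 15, since 7·15=105≡1. Apply D(y)=15·(y−23) mod 26:
p(15): 15·(15−23)=-120≡10 → k
u(20): 15·(20−23)=-45≡7 → h
a(0): 15·(0−23)=-345≡19 → t
g(6): 15·(6−23)=-255≡5 → f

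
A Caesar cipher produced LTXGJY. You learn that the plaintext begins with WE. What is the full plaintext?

WEIRUJ

From the crib: L(11)−W(22)=-11≡15, so the shift is 15.
Subtract 15 from each ciphertext letter:
L(11): 11−15=-4≡22 → W
T(19): 19−15=4 → E
X(23): 23−15=8 → I
G(6): 6−15=-9≡17 → R
J(9): 9−15=-6≡20 → U
Y(24): 24−15=9 → J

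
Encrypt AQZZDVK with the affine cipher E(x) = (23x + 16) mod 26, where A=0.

A(0): 23·0+16=16 → Q
Q(16): 23·16+16=384≡20 → U
Z(25): 23·25+16=591≡19 → T
Z(25): 23·25+16=591≡19 → T
D(3): 23·3+16=85≡7 → H
V(21): 23·21+16=499≡5 → F
K(10): 23·10+16=246≡12 → M

QUTTHFM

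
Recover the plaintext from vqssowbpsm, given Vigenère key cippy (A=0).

tiddqutado

Repeat the key across the ciphertext: cippycippy
v(21)−c(2): 19 → t
q(16)−i(8): 8 → i
s(18)−p(15): 3 → d
s(18)−p(15): 3 → d
o(14)−y(24): -10≡16 → q
w(22)−c(2): 20 → u
b(1)−i(8): -7≡19 → t
p(15)−p(15): 0 → a
s(18)−p(15): 3 → d
m(12)−y(24): -12≡14 → o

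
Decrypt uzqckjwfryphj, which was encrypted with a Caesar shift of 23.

xctfnmziubskm

u(20): 20−23=-3≡23 → x
z(25): 25−23=2 → c
q(16): 16−23=-7≡19 → t
c(2): 2−23=-21≡5 → f
k(10): 10−23=-13≡13 → n
j(9): 9−23=-14≡12 → m
w(22): 22−23=-1≡25 → z
f(5): 5−23=-18≡8 → i
r(17): 17−23=-6≡20 → u
y(24): 24−23=1 → b
p(15): 15−23=-8≡18 → s
h(7): 7−23=-16≡10 → k
j(9): 9−23=-14≡12 → m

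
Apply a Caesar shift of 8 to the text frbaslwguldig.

f(5): 5+8=13 → n
r(17): 17+8=25 → z
b(1): 1+8=9 → j
a(0): 0+8=8 → i
s(18): 18+8=26≡0 → a
l(11): 11+8=19 → t
w(22): 22+8=30≡4 → e
g(6): 6+8=14 → o
u(20): 20+8=28≡2 → c
l(11): 11+8=19 → t
d(3): 3+8=11 → l
i(8): 8+8=16 → q
g(6): 6+8=14 → o

nzjiateoctlqo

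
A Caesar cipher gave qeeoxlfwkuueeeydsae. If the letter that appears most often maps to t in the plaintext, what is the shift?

11

The most frequent ciphertext letter is e (appears 6 times).
e is position 4; t is position 19.
Shift = -15≡11.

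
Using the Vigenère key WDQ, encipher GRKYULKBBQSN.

Repeat the key across the message: WDQWDQWDQWDQ
G(6)+W(22): 28≡2 → C
R(17)+D(3): 20 → U
K(10)+Q(16): 26≡0 → A
Y(24)+W(22): 46≡20 → U
U(20)+D(3): 23 → X
L(11)+Q(16): 27≡1 → B
K(10)+W(22): 32≡6 → G
B(1)+D(3): 4 → E
B(1)+Q(16): 17 → R
Q(16)+W(22): 38≡12 → M
S(18)+D(3): 21 → V
N(13)+Q(16): 29≡3 → D

CUAUXBGERMVD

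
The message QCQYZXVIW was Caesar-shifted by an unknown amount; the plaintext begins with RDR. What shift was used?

25

From the crib: Q(16)−R(17)=-1≡25, so the shift is 25.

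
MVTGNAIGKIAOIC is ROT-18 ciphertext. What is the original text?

UDBOVIQOSQIWQK

M(12): 12−18=-6≡20 → U
V(21): 21−18=3 → D
T(19): 19−18=1 → B
G(6): 6−18=-12≡14 → O
N(13): 13−18=-5≡21 → V
A(0): 0−18=-18≡8 → I
I(8): 8−18=-10≡16 → Q
G(6): 6−18=-12≡14 → O
K(10): 10−18=-8≡18 → S
I(8): 8−18=-10≡16 → Q
A(0): 0−18=-18≡8 → I
O(14): 14−18=-4≡22 → W
I(8): 8−18=-10≡16 → Q
C(2): 2−18=-16≡10 → K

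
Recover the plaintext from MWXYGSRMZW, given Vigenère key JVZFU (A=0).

DBYTMJWNUC

Repeat the key across the ciphertext: JVZFUJVZFU
M(12)−J(9): 3 → D
W(22)−V(21): 1 → B
X(23)−Z(25): -2≡24 → Y
Y(24)−F(5): 19 → T
G(6)−U(20): -14≡12 → M
S(18)−J(9): 9 → J
R(17)−V(21): -4≡22 → W
M(12)−Z(25): -13≡13 → N
Z(25)−F(5): 20 → U
W(22)−U(20): 2 → C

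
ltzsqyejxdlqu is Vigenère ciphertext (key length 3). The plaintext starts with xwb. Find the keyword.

oxy

Subtract each crib letter from the matching ciphertext letter (mod 26):
l(11)−x(23)=-12≡14 → o
t(19)−w(22)=-3≡23 → x
z(25)−b(1)=24 → y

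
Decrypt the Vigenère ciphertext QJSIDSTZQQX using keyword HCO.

JHEBBEMXCJV

Repeat the key across the ciphertext: HCOHCOHCOHC
Q(16)−H(7): 9 → J
J(9)−C(2): 7 → H
S(18)−O(14): 4 → E
I(8)−H(7): 1 → B
D(3)−C(2): 1 → B
S(18)−O(14): 4 → E
T(19)−H(7): 12 → M
Z(25)−C(2): 23 → X
Q(16)−O(14): 2 → C
Q(16)−H(7): 9 → J
X(23)−C(2): 21 → V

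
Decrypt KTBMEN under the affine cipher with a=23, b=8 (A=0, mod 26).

IFLQKH

The inverse of 23 mod 26 is 17, since 23·17=391≡1. Apply D(y)=17·(y−8) mod 26:
K(10): 17·(10−8)=34≡8 → I
T(19): 17·(19−8)=187≡5 → F
B(1): 17·(1−8)=-119≡11 → L
M(12): 17·(12−8)=68≡16 → Q
E(4): 17·(4−8)=-68≡10 → K
N(13): 17·(13−8)=85≡7 → H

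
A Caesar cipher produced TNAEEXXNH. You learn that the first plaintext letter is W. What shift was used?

From the crib: T(19)−W(22)=-3≡23, so the shift is 23.

23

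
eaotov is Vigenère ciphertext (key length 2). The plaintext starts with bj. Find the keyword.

dr

Subtract each crib letter from the matching ciphertext letter (mod 26):
e(4)−b(1)=3 → d
a(0)−j(9)=-9≡17 → r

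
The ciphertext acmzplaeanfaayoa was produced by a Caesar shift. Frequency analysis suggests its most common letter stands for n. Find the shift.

The most frequent ciphertext letter is a (appears 6 times).
a is position 0; n is position 13.
Shift = -13≡13.

13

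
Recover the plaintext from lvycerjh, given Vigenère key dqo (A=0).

Repeat the key across the ciphertext: dqodqodq
l(11)−d(3): 8 → i
v(21)−q(16): 5 → f
y(24)−o(14): 10 → k
c(2)−d(3): -1≡25 → z
e(4)−q(16): -12≡14 → o
r(17)−o(14): 3 → d
j(9)−d(3): 6 → g
h(7)−q(16): -9≡17 → r

ifkzodgr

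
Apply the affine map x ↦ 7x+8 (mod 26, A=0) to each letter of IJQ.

I(8): 7·8+8=64≡12 → M
J(9): 7·9+8=71≡19 → T
Q(16): 7·16+8=120≡16 → Q

MTQ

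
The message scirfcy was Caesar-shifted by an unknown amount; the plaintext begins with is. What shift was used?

10

From the crib: s(18)−i(8)=10, so the shift is 10.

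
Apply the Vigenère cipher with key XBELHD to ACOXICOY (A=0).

Repeat the key across the message: XBELHDXB
A(0)+X(23): 23 → X
C(2)+B(1): 3 → D
O(14)+E(4): 18 → S
X(23)+L(11): 34≡8 → I
I(8)+H(7): 15 → P
C(2)+D(3): 5 → F
O(14)+X(23): 37≡11 → L
Y(24)+B(1): 25 → Z

XDSIPFLZ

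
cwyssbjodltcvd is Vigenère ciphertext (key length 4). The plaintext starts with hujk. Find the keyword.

Subtract each crib letter from the matching ciphertext letter (mod 26):
c(2)−h(7)=-5≡21 → v
w(22)−u(20)=2 → c
y(24)−j(9)=15 → p
s(18)−k(10)=8 → i

vcpi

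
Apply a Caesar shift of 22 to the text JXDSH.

FTZOD

J(9): 9+22=31≡5 → F
X(23): 23+22=45≡19 → T
D(3): 3+22=25 → Z
S(18): 18+22=40≡14 → O
H(7): 7+22=29≡3 → D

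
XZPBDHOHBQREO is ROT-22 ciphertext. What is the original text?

X(23): 23−22=1 → B
Z(25): 25−22=3 → D
P(15): 15−22=-7≡19 → T
B(1): 1−22=-21≡5 → F
D(3): 3−22=-19≡7 → H
H(7): 7−22=-15≡11 → L
O(14): 14−22=-8≡18 → S
H(7): 7−22=-15≡11 → L
B(1): 1−22=-21≡5 → F
Q(16): 16−22=-6≡20 → U
R(17): 17−22=-5≡21 → V
E(4): 4−22=-18≡8 → I
O(14): 14−22=-8≡18 → S

BDTFHLSLFUVIS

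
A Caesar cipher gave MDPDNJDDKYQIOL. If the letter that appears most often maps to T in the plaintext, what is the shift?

10

The most frequent ciphertext letter is D (appears 4 times).
D is position 3; T is position 19.
Shift = -16≡10.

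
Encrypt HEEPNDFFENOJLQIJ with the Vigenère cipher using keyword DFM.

Repeat the key across the message: DFMDFMDFMDFMDFMD
H(7)+D(3): 10 → K
E(4)+F(5): 9 → J
E(4)+M(12): 16 → Q
P(15)+D(3): 18 → S
N(13)+F(5): 18 → S
D(3)+M(12): 15 → P
F(5)+D(3): 8 → I
F(5)+F(5): 10 → K
E(4)+M(12): 16 → Q
N(13)+D(3): 16 → Q
O(14)+F(5): 19 → T
J(9)+M(12): 21 → V
L(11)+D(3): 14 → O
Q(16)+F(5): 21 → V
I(8)+M(12): 20 → U
J(9)+D(3): 12 → M

KJQSSPIKQQTVOVUM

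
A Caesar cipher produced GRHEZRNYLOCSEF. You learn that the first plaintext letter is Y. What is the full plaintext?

From the crib: G(6)−Y(24)=-18≡8, so the shift is 8.
Subtract 8 from each ciphertext letter:
G(6): 6−8=-2≡24 → Y
R(17): 17−8=9 → J
H(7): 7−8=-1≡25 → Z
E(4): 4−8=-4≡22 → W
Z(25): 25−8=17 → R
R(17): 17−8=9 → J
N(13): 13−8=5 → F
Y(24): 24−8=16 → Q
L(11): 11−8=3 → D
O(14): 14−8=6 → G
C(2): 2−8=-6≡20 → U
S(18): 18−8=10 → K
E(4): 4−8=-4≡22 → W
F(5): 5−8=-3≡23 → X

YJZWRJFQDGUKWX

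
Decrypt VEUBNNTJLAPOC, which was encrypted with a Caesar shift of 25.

V(21): 21−25=-4≡22 → W
E(4): 4−25=-21≡5 → F
U(20): 20−25=-5≡21 → V
B(1): 1−25=-24≡2 → C
N(13): 13−25=-12≡14 → O
N(13): 13−25=-12≡14 → O
T(19): 19−25=-6≡20 → U
J(9): 9−25=-16≡10 → K
L(11): 11−25=-14≡12 → M
A(0): 0−25=-25≡1 → B
P(15): 15−25=-10≡16 → Q
O(14): 14−25=-11≡15 → P
C(2): 2−25=-23≡3 → D

WFVCOOUKMBQPD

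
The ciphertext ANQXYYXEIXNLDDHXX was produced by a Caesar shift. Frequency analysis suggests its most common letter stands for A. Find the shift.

23

The most frequent ciphertext letter is X (appears 5 times).
X is position 23; A is position 0.
Shift = 23.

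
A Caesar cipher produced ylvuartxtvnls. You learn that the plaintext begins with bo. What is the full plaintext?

From the crib: y(24)−b(1)=23, so the shift is 23.
Subtract 23 from each ciphertext letter:
y(24): 24−23=1 → b
l(11): 11−23=-12≡14 → o
v(21): 21−23=-2≡24 → y
u(20): 20−23=-3≡23 → x
a(0): 0−23=-23≡3 → d
r(17): 17−23=-6≡20 → u
t(19): 19−23=-4≡22 → w
x(23): 23−23=0 → a
t(19): 19−23=-4≡22 → w
v(21): 21−23=-2≡24 → y
n(13): 13−23=-10≡16 → q
l(11): 11−23=-12≡14 → o
s(18): 18−23=-5≡21 → v

boyxduwawyqov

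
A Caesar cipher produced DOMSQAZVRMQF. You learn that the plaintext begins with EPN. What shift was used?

From the crib: D(3)−E(4)=-1≡25, so the shift is 25.

25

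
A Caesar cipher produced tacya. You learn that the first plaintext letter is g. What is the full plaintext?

From the crib: t(19)−g(6)=13, so the shift is 13.
Subtract 13 from each ciphertext letter:
t(19): 19−13=6 → g
a(0): 0−13=-13≡13 → n
c(2): 2−13=-11≡15 → p
y(24): 24−13=11 → l
a(0): 0−13=-13≡13 → n

gnpln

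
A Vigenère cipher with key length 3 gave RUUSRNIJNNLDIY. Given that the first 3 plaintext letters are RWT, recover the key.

Subtract each crib letter from the matching ciphertext letter (mod 26):
R(17)−R(17)=0 → A
U(20)−W(22)=-2≡24 → Y
U(20)−T(19)=1 → B

AYB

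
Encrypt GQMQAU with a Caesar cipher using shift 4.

KUQUEY

G(6): 6+4=10 → K
Q(16): 16+4=20 → U
M(12): 12+4=16 → Q
Q(16): 16+4=20 → U
A(0): 0+4=4 → E
U(20): 20+4=24 → Y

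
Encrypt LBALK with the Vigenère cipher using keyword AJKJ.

LKKUK

Repeat the key across the message: AJKJA
L(11)+A(0): 11 → L
B(1)+J(9): 10 → K
A(0)+K(10): 10 → K
L(11)+J(9): 20 → U
K(10)+A(0): 10 → K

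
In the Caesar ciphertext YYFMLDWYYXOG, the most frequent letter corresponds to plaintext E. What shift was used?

The most frequent ciphertext letter is Y (appears 4 times).
Y is position 24; E is position 4.
Shift = 20.

20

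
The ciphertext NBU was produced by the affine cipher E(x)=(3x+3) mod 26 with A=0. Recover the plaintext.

MIX

The inverse of 3 mod 26 is 9, since 3·9=27≡1. Apply D(y)=9·(y−3) mod 26:
N(13): 9·(13−3)=90≡12 → M
B(1): 9·(1−3)=-18≡8 → I
U(20): 9·(20−3)=153≡23 → X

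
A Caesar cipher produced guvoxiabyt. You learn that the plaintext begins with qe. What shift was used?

From the crib: g(6)−q(16)=-10≡16, so the shift is 16.

16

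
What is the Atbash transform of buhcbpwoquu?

b(1) → y(24)
u(20) → f(5)
h(7) → s(18)
c(2) → x(23)
b(1) → y(24)
p(15) → k(10)
w(22) → d(3)
o(14) → l(11)
q(16) → j(9)
u(20) → f(5)
u(20) → f(5)

yfsxykdljff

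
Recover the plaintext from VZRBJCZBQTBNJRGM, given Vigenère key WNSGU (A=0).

Repeat the key across the ciphertext: WNSGUWNSGUWNSGUW
V(21)−W(22): -1≡25 → Z
Z(25)−N(13): 12 → M
R(17)−S(18): -1≡25 → Z
B(1)−G(6): -5≡21 → V
J(9)−U(20): -11≡15 → P
C(2)−W(22): -20≡6 → G
Z(25)−N(13): 12 → M
B(1)−S(18): -17≡9 → J
Q(16)−G(6): 10 → K
T(19)−U(20): -1≡25 → Z
B(1)−W(22): -21≡5 → F
N(13)−N(13): 0 → A
J(9)−S(18): -9≡17 → R
R(17)−G(6): 11 → L
G(6)−U(20): -14≡12 → M
M(12)−W(22): -10≡16 → Q

ZMZVPGMJKZFARLMQ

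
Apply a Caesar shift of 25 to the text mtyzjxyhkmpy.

m(12): 12+25=37≡11 → l
t(19): 19+25=44≡18 → s
y(24): 24+25=49≡23 → x
z(25): 25+25=50≡24 → y
j(9): 9+25=34≡8 → i
x(23): 23+25=48≡22 → w
y(24): 24+25=49≡23 → x
h(7): 7+25=32≡6 → g
k(10): 10+25=35≡9 → j
m(12): 12+25=37≡11 → l
p(15): 15+25=40≡14 → o
y(24): 24+25=49≡23 → x

lsxyiwxgjlox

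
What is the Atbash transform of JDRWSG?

QWIDHT

J(9) → Q(16)
D(3) → W(22)
R(17) → I(8)
W(22) → D(3)
S(18) → H(7)
G(6) → T(19)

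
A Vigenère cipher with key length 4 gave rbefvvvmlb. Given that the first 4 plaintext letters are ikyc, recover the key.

Subtract each crib letter from the matching ciphertext letter (mod 26):
r(17)−i(8)=9 → j
b(1)−k(10)=-9≡17 → r
e(4)−y(24)=-20≡6 → g
f(5)−c(2)=3 → d

jrgd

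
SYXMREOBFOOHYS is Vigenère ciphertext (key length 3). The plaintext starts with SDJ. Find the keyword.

Subtract each crib letter from the matching ciphertext letter (mod 26):
S(18)−S(18)=0 → A
Y(24)−D(3)=21 → V
X(23)−J(9)=14 → O

AVO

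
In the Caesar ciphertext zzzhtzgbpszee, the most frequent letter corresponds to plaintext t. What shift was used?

The most frequent ciphertext letter is z (appears 5 times).
z is position 25; t is position 19.
Shift = 6.

6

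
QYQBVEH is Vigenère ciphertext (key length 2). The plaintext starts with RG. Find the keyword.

Subtract each crib letter from the matching ciphertext letter (mod 26):
Q(16)−R(17)=-1≡25 → Z
Y(24)−G(6)=18 → S

ZS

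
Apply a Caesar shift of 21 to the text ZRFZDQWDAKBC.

UMAUYLRYVFWX

Z(25): 25+21=46≡20 → U
R(17): 17+21=38≡12 → M
F(5): 5+21=26≡0 → A
Z(25): 25+21=46≡20 → U
D(3): 3+21=24 → Y
Q(16): 16+21=37≡11 → L
W(22): 22+21=43≡17 → R
D(3): 3+21=24 → Y
A(0): 0+21=21 → V
K(10): 10+21=31≡5 → F
B(1): 1+21=22 → W
C(2): 2+21=23 → X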